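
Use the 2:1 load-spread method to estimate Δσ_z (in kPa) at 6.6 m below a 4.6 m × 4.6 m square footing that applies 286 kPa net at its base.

Δσ_z ≈ 48.2 kPa

By the 2:1 method the load spreads at 1 horizontal : 2 vertical, so at depth z the loaded area has grown by z in each plan dimension:
Δσ = qBL/((B+z)(L+z)) = 286×4.6×4.6/((4.6+6.6)(4.6+6.6)) = 48.244 kPa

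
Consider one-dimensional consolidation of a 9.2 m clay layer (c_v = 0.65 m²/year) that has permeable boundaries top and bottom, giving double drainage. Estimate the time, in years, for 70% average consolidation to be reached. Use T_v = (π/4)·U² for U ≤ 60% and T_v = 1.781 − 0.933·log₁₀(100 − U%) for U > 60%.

Drainage path length: H_d = H/2 = 4.6 m (double drainage).
U > 60%: T_v = 1.781 − 0.933·log₁₀(100 − 70) = 0.40285.
t = T_v·H_d²/c_v = 0.40285×4.6²/0.65 = 13.11 years.

t ≈ 13.1 years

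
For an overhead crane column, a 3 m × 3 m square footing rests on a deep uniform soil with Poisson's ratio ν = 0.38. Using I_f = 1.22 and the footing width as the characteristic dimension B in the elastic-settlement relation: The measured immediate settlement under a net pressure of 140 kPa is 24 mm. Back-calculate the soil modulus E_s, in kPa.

S_e = q·B·(1−ν²)/E_s · I_f  ⇒  E_s = q·B·(1−ν²)·I_f / S_e.
E_s = 140 × 3 × 0.8556 × 1.22 / 0.024 = 18270 kPa

E_s ≈ 18300 kPa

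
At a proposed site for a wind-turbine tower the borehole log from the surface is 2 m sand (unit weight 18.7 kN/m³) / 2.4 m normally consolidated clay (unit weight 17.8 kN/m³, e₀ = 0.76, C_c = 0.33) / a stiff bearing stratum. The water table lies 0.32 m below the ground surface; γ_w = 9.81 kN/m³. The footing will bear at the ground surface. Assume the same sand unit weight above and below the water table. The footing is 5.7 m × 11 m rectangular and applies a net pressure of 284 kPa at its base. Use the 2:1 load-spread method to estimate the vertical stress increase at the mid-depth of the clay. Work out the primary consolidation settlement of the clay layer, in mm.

Mid-depth of clay below the ground surface: z = 2 + 2.4/2 = 3.2 m.
Total vertical stress at mid-clay: σ_v = 18.7×2 + 17.8×1.2 = 58.76 kPa.
Pore pressure: u = 9.81×(3.2 − 0.32) = 28.253 kPa.
Initial effective stress: σ'_0 = σ_v − u = 58.76 − 28.253 = 30.507 kPa.
Stress increase at mid-clay by the 2:1 spreading method:
Δσ = qBL/((B+z)(L+z)) = 284×5.7×11/((5.7+3.2)(11+3.2)) = 140.9 kPa
Final effective stress: σ'_f = σ'_0 + Δσ = 30.507 + 140.9 = 171.41 kPa.
Normally consolidated clay, so the full stress increment lies on the virgin compression line:
S_c = C_c·H/(1+e₀)·log₁₀(σ'_f/σ'_0) = 0.33×2.4/(1+0.76)×log₁₀(171.41/30.507)
    = 0.45 × 0.74964 = 0.3373 m

S_c ≈ 337 mm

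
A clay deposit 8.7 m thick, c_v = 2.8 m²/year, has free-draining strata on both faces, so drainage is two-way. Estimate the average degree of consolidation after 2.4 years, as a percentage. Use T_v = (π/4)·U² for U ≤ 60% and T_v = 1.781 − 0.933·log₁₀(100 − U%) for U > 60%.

U ≈ 66.3 %

Drainage path length: H_d = H/2 = 4.35 m (double drainage).
T_v = c_v·t/H_d² = 2.8×2.4/4.35² = 0.35513.
T_v = 0.35513 corresponds to the U > 60% branch:
U = 1 − 10^((1.781 − T_v)/0.933)/100 = 0.6625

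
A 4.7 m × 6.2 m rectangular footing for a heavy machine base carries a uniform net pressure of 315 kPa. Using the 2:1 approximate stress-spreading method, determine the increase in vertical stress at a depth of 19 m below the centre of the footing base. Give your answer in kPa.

Δσ_z ≈ 15.4 kPa

By the 2:1 method the load spreads at 1 horizontal : 2 vertical, so at depth z the loaded area has grown by z in each plan dimension:
Δσ = qBL/((B+z)(L+z)) = 315×4.7×6.2/((4.7+19)(6.2+19)) = 15.369 kPa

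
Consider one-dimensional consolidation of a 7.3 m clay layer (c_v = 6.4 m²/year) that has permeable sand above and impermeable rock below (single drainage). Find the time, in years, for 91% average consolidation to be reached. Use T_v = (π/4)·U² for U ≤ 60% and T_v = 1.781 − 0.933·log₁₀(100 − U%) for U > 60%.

t ≈ 7.42 years

Drainage path length: H_d = H = 7.3 m (single drainage).
U > 60%: T_v = 1.781 − 0.933·log₁₀(100 − 91) = 0.89069.
t = T_v·H_d²/c_v = 0.89069×7.3²/6.4 = 7.416 years.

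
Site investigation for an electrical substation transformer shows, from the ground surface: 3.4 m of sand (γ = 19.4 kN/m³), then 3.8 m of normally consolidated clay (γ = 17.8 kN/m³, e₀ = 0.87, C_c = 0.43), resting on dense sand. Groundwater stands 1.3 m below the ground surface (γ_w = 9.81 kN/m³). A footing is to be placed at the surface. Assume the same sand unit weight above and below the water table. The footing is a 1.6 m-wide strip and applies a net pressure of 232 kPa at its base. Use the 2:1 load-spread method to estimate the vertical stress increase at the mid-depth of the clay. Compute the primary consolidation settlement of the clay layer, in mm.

S_c ≈ 241 mm

Mid-depth of clay below the ground surface: z = 3.4 + 3.8/2 = 5.3 m.
Total vertical stress at mid-clay: σ_v = 19.4×3.4 + 17.8×1.9 = 99.78 kPa.
Pore pressure: u = 9.81×(5.3 − 1.3) = 39.24 kPa.
Initial effective stress: σ'_0 = σ_v − u = 99.78 − 39.24 = 60.54 kPa.
Stress increase at mid-clay by the 2:1 spreading method:
Δσ = qB/(B+z) = 232×1.6/(1.6+5.3) = 53.797 kPa
Final effective stress: σ'_f = σ'_0 + Δσ = 60.54 + 53.797 = 114.34 kPa.
Normally consolidated clay, so the full stress increment lies on the virgin compression line:
S_c = C_c·H/(1+e₀)·log₁₀(σ'_f/σ'_0) = 0.43×3.8/(1+0.87)×log₁₀(114.34/60.54)
    = 0.8738 × 0.27616 = 0.2413 m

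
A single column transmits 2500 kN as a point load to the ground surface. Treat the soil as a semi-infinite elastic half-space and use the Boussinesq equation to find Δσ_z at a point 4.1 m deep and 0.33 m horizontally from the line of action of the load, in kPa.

Δσ_z ≈ 69.9 kPa

Boussinesq vertical stress below a point load on an elastic half-space:
Δσ_z = 3P/(2πz²) · [1 + (r/z)²]^(−5/2)
r/z = 0.33/4.1 = 0.080488; [1+(r/z)²]^(−5/2) = 0.98399.
Δσ_z = 3×2500/(2π×4.1²) × 0.98399 = 71.009 × 0.98399 = 69.87 kPa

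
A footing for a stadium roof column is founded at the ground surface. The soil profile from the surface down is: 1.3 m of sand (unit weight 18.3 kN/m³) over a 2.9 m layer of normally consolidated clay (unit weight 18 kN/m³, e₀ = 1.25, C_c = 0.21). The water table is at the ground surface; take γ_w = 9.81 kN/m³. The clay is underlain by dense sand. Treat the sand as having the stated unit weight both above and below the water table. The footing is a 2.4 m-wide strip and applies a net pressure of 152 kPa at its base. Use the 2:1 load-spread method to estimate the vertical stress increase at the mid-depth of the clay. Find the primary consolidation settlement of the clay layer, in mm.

Mid-depth of clay below the ground surface: z = 1.3 + 2.9/2 = 2.75 m.
Total vertical stress at mid-clay: σ_v = 18.3×1.3 + 18×1.45 = 49.89 kPa.
Pore pressure: u = 9.81×(2.75 − 0) = 26.978 kPa.
Initial effective stress: σ'_0 = σ_v − u = 49.89 − 26.978 = 22.912 kPa.
Stress increase at mid-clay by the 2:1 spreading method:
Δσ = qB/(B+z) = 152×2.4/(2.4+2.75) = 70.835 kPa
Final effective stress: σ'_f = σ'_0 + Δσ = 22.912 + 70.835 = 93.747 kPa.
Normally consolidated clay, so the full stress increment lies on the virgin compression line:
S_c = C_c·H/(1+e₀)·log₁₀(σ'_f/σ'_0) = 0.21×2.9/(1+1.25)×log₁₀(93.747/22.912)
    = 0.27067 × 0.61189 = 0.1656 m

S_c ≈ 166 mm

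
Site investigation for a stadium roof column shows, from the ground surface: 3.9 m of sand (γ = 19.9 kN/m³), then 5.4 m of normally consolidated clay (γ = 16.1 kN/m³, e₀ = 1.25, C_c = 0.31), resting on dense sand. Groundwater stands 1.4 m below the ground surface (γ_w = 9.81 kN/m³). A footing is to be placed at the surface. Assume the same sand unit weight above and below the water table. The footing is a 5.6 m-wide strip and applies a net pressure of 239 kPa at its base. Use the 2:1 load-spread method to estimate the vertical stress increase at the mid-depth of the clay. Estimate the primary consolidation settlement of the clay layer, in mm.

S_c ≈ 304 mm

Mid-depth of clay below the ground surface: z = 3.9 + 5.4/2 = 6.6 m.
Total vertical stress at mid-clay: σ_v = 19.9×3.9 + 16.1×2.7 = 121.08 kPa.
Pore pressure: u = 9.81×(6.6 − 1.4) = 51.012 kPa.
Initial effective stress: σ'_0 = σ_v − u = 121.08 − 51.012 = 70.068 kPa.
Stress increase at mid-clay by the 2:1 spreading method:
Δσ = qB/(B+z) = 239×5.6/(5.6+6.6) = 109.7 kPa
Final effective stress: σ'_f = σ'_0 + Δσ = 70.068 + 109.7 = 179.77 kPa.
Normally consolidated clay, so the full stress increment lies on the virgin compression line:
S_c = C_c·H/(1+e₀)·log₁₀(σ'_f/σ'_0) = 0.31×5.4/(1+1.25)×log₁₀(179.77/70.068)
    = 0.744 × 0.4092 = 0.3044 m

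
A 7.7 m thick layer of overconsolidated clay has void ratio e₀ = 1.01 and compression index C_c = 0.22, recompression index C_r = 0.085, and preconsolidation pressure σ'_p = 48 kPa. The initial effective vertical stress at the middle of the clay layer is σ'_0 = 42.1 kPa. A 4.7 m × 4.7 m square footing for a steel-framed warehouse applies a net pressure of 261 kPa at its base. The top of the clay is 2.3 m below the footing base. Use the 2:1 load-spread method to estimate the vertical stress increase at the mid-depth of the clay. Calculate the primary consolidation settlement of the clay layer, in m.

S_c ≈ 0.253 m

Mid-depth of clay below the footing base: z = 2.3 + 7.7/2 = 6.15 m.
Stress increase at mid-clay by the 2:1 spreading method:
Δσ = qBL/((B+z)(L+z)) = 261×4.7×4.7/((4.7+6.15)(4.7+6.15)) = 48.975 kPa
Final effective stress: σ'_f = 42.1 + 48.975 = 91.075 kPa.
σ'_f = 91.075 > σ'_p = 48 kPa, so the stress path crosses the preconsolidation pressure — recompression up to σ'_p, then virgin compression beyond:
S_c = H/(1+e₀)·[C_r·log₁₀(σ'_p/σ'_0) + C_c·log₁₀(σ'_f/σ'_p)]
    = 7.7/2.01 × [0.085×log₁₀(48/42.1) + 0.22×log₁₀(91.075/48)]
    = 3.8308 × [0.0048415 + 0.061195] = 0.253 m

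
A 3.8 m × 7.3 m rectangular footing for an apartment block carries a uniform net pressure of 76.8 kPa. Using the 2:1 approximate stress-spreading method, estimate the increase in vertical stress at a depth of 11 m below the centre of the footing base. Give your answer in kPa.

By the 2:1 method the load spreads at 1 horizontal : 2 vertical, so at depth z the loaded area has grown by z in each plan dimension:
Δσ = qBL/((B+z)(L+z)) = 76.8×3.8×7.3/((3.8+11)(7.3+11)) = 7.866 kPa

Δσ_z ≈ 7.87 kPa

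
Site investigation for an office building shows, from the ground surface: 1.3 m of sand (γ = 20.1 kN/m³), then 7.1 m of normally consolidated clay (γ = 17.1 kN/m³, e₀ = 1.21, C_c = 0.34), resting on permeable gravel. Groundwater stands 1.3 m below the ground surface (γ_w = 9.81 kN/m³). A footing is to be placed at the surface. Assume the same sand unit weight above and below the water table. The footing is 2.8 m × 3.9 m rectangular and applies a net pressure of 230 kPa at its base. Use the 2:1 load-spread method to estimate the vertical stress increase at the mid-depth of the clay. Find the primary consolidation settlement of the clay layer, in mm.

S_c ≈ 258 mm

Mid-depth of clay below the ground surface: z = 1.3 + 7.1/2 = 4.85 m.
Total vertical stress at mid-clay: σ_v = 20.1×1.3 + 17.1×3.55 = 86.835 kPa.
Pore pressure: u = 9.81×(4.85 − 1.3) = 34.825 kPa.
Initial effective stress: σ'_0 = σ_v − u = 86.835 − 34.825 = 52.01 kPa.
Stress increase at mid-clay by the 2:1 spreading method:
Δσ = qBL/((B+z)(L+z)) = 230×2.8×3.9/((2.8+4.85)(3.9+4.85)) = 37.522 kPa
Final effective stress: σ'_f = σ'_0 + Δσ = 52.01 + 37.522 = 89.532 kPa.
Normally consolidated clay, so the full stress increment lies on the virgin compression line:
S_c = C_c·H/(1+e₀)·log₁₀(σ'_f/σ'_0) = 0.34×7.1/(1+1.21)×log₁₀(89.532/52.01)
    = 1.0923 × 0.23589 = 0.2577 m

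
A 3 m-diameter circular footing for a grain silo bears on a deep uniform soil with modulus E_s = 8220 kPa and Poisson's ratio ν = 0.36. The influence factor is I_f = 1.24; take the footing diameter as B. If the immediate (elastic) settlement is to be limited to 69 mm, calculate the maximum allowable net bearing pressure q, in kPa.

S_e = q·B·(1−ν²)/E_s · I_f  ⇒  q = S_e·E_s / (B·(1−ν²)·I_f).
q = 0.069 × 8220 / (3 × 0.8704 × 1.24) = 175.2 kPa

q ≈ 175 kPa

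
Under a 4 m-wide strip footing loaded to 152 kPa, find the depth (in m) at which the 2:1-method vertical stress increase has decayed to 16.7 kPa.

z ≈ 32.4 m

2:1 spreading — at depth z the loaded area has grown by z in each plan dimension:
qB/(B+z) = Δσ_z ⇒ z = qB/Δσ_z − B = 152×4/16.7 − 4 = 32.41 m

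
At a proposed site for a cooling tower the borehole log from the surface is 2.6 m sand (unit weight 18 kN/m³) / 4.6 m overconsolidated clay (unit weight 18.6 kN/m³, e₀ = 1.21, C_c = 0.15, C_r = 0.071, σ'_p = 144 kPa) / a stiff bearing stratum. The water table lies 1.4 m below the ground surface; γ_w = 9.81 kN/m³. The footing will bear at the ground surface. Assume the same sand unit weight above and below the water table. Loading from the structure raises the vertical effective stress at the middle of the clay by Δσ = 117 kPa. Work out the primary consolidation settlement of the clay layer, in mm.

Mid-depth of clay below the ground surface: z = 2.6 + 4.6/2 = 4.9 m.
Total vertical stress at mid-clay: σ_v = 18×2.6 + 18.6×2.3 = 89.58 kPa.
Pore pressure: u = 9.81×(4.9 − 1.4) = 34.335 kPa.
Initial effective stress: σ'_0 = σ_v − u = 89.58 − 34.335 = 55.245 kPa.
Final effective stress: σ'_f = 55.245 + 117 = 172.25 kPa.
σ'_f = 172.25 > σ'_p = 144 kPa, so the stress path crosses the preconsolidation pressure — recompression up to σ'_p, then virgin compression beyond:
S_c = H/(1+e₀)·[C_r·log₁₀(σ'_p/σ'_0) + C_c·log₁₀(σ'_f/σ'_p)]
    = 4.6/2.21 × [0.071×log₁₀(144/55.245) + 0.15×log₁₀(172.25/144)]
    = 2.0814 × [0.029541 + 0.01167] = 0.08578 m

S_c ≈ 85.8 mm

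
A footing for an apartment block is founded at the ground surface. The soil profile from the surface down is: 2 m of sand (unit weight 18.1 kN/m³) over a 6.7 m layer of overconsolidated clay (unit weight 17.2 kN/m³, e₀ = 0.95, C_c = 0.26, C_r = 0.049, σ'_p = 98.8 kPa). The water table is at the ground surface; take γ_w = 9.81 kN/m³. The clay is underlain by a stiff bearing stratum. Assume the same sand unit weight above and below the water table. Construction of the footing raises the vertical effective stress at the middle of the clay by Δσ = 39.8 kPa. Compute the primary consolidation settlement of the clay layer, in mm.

S_c ≈ 49.3 mm

Mid-depth of clay below the ground surface: z = 2 + 6.7/2 = 5.35 m.
Total vertical stress at mid-clay: σ_v = 18.1×2 + 17.2×3.35 = 93.82 kPa.
Pore pressure: u = 9.81×(5.35 − 0) = 52.483 kPa.
Initial effective stress: σ'_0 = σ_v − u = 93.82 − 52.483 = 41.337 kPa.
Final effective stress: σ'_f = 41.337 + 39.8 = 81.137 kPa.
σ'_f = 81.137 ≤ σ'_p = 98.8 kPa, so the clay remains overconsolidated and only the recompression index applies:
S_c = C_r·H/(1+e₀)·log₁₀(σ'_f/σ'_0) = 0.049×6.7/1.95×log₁₀(81.137/41.337)
    = 0.16836 × 0.29288 = 0.04931 m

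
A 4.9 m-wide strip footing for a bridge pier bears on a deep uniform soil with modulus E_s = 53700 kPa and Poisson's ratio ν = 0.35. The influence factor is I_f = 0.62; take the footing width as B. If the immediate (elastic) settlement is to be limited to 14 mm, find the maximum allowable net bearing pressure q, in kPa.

q ≈ 282 kPa

S_e = q·B·(1−ν²)/E_s · I_f  ⇒  q = S_e·E_s / (B·(1−ν²)·I_f).
q = 0.014 × 53700 / (4.9 × 0.8775 × 0.62) = 282 kPa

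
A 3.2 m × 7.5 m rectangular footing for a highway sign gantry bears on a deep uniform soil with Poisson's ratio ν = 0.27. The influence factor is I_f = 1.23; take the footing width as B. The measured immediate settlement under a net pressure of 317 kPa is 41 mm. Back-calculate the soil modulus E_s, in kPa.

E_s ≈ 28200 kPa

S_e = q·B·(1−ν²)/E_s · I_f  ⇒  E_s = q·B·(1−ν²)·I_f / S_e.
E_s = 317 × 3.2 × 0.9271 × 1.23 / 0.041 = 28210 kPa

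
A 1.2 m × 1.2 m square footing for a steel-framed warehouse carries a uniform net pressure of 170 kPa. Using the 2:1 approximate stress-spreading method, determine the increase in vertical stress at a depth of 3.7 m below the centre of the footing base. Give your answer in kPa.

By the 2:1 method the load spreads at 1 horizontal : 2 vertical, so at depth z the loaded area has grown by z in each plan dimension:
Δσ = qBL/((B+z)(L+z)) = 170×1.2×1.2/((1.2+3.7)(1.2+3.7)) = 10.196 kPa

Δσ_z ≈ 10.2 kPa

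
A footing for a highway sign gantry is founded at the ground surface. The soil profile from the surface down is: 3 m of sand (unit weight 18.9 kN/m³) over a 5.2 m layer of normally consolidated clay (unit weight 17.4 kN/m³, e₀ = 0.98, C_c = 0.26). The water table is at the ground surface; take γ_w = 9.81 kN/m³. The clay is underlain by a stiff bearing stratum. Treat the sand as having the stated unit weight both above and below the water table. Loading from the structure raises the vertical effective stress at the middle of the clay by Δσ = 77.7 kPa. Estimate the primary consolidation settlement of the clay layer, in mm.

S_c ≈ 289 mm

Mid-depth of clay below the ground surface: z = 3 + 5.2/2 = 5.6 m.
Total vertical stress at mid-clay: σ_v = 18.9×3 + 17.4×2.6 = 101.94 kPa.
Pore pressure: u = 9.81×(5.6 − 0) = 54.936 kPa.
Initial effective stress: σ'_0 = σ_v − u = 101.94 − 54.936 = 47.004 kPa.
Final effective stress: σ'_f = σ'_0 + Δσ = 47.004 + 77.7 = 124.7 kPa.
Normally consolidated clay, so the full stress increment lies on the virgin compression line:
S_c = C_c·H/(1+e₀)·log₁₀(σ'_f/σ'_0) = 0.26×5.2/(1+0.98)×log₁₀(124.7/47.004)
    = 0.68283 × 0.42373 = 0.2893 m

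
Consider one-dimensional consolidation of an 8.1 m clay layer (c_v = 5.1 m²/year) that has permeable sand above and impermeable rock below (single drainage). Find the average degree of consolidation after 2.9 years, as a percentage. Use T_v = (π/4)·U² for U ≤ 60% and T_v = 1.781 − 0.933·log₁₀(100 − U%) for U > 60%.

U ≈ 53.6 %

Drainage path length: H_d = H = 8.1 m (single drainage).
T_v = c_v·t/H_d² = 5.1×2.9/8.1² = 0.22542.
T_v = 0.22542 corresponds to the U ≤ 60% branch:
U = √(4T_v/π) = 0.5357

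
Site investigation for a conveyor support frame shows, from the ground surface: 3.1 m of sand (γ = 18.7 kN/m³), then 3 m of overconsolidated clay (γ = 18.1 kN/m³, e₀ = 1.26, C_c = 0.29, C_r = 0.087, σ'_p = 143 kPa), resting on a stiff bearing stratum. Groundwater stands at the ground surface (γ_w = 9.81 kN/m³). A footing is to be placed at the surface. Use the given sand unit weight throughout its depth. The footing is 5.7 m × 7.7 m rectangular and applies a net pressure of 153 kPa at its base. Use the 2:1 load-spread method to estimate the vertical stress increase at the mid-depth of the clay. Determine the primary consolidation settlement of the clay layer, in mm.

S_c ≈ 42.3 mm

Mid-depth of clay below the ground surface: z = 3.1 + 3/2 = 4.6 m.
Total vertical stress at mid-clay: σ_v = 18.7×3.1 + 18.1×1.5 = 85.12 kPa.
Pore pressure: u = 9.81×(4.6 − 0) = 45.126 kPa.
Initial effective stress: σ'_0 = σ_v − u = 85.12 − 45.126 = 39.994 kPa.
Stress increase at mid-clay by the 2:1 spreading method:
Δσ = qBL/((B+z)(L+z)) = 153×5.7×7.7/((5.7+4.6)(7.7+4.6)) = 53.005 kPa
Final effective stress: σ'_f = 39.994 + 53.005 = 92.999 kPa.
σ'_f = 92.999 ≤ σ'_p = 143 kPa, so the clay remains overconsolidated and only the recompression index applies:
S_c = C_r·H/(1+e₀)·log₁₀(σ'_f/σ'_0) = 0.087×3/2.26×log₁₀(92.999/39.994)
    = 0.11548 × 0.36648 = 0.04232 m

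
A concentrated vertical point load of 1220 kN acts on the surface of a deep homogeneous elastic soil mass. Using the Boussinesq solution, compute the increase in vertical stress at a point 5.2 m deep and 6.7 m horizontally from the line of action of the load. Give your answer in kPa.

Boussinesq vertical stress below a point load on an elastic half-space:
Δσ_z = 3P/(2πz²) · [1 + (r/z)²]^(−5/2)
r/z = 6.7/5.2 = 1.2885; [1+(r/z)²]^(−5/2) = 0.086645.
Δσ_z = 3×1220/(2π×5.2²) × 0.086645 = 21.542 × 0.086645 = 1.867 kPa

Δσ_z ≈ 1.87 kPa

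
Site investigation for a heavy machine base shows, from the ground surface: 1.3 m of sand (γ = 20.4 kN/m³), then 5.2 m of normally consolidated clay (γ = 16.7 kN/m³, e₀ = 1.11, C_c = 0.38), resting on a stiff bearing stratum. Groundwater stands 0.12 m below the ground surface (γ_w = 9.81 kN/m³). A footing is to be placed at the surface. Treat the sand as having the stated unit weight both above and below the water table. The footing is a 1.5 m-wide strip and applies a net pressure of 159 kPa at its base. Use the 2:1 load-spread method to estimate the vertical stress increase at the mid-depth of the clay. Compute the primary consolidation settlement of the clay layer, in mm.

Mid-depth of clay below the ground surface: z = 1.3 + 5.2/2 = 3.9 m.
Total vertical stress at mid-clay: σ_v = 20.4×1.3 + 16.7×2.6 = 69.94 kPa.
Pore pressure: u = 9.81×(3.9 − 0.12) = 37.082 kPa.
Initial effective stress: σ'_0 = σ_v − u = 69.94 − 37.082 = 32.858 kPa.
Stress increase at mid-clay by the 2:1 spreading method:
Δσ = qB/(B+z) = 159×1.5/(1.5+3.9) = 44.167 kPa
Final effective stress: σ'_f = σ'_0 + Δσ = 32.858 + 44.167 = 77.025 kPa.
Normally consolidated clay, so the full stress increment lies on the virgin compression line:
S_c = C_c·H/(1+e₀)·log₁₀(σ'_f/σ'_0) = 0.38×5.2/(1+1.11)×log₁₀(77.025/32.858)
    = 0.93649 × 0.36999 = 0.3465 m

S_c ≈ 346 mm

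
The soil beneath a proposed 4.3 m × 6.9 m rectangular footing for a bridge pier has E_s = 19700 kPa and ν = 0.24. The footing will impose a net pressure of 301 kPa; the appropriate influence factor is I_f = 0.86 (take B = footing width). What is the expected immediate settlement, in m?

S_e ≈ 0.0532 m

Immediate (elastic) settlement: S_e = q·B·(1−ν²)/E_s · I_f.
S_e = 301 × 4.3 × (1 − 0.24²) / 19700 × 0.86
    = 301 × 4.3 × 0.9424 / 19700 × 0.86
    = 0.05325 m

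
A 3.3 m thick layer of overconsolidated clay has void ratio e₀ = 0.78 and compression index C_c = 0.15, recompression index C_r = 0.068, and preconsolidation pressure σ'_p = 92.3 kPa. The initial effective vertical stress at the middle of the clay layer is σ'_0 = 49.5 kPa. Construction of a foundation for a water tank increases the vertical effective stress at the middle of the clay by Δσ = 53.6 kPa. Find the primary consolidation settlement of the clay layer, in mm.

Final effective stress: σ'_f = 49.5 + 53.6 = 103.1 kPa.
σ'_f = 103.1 > σ'_p = 92.3 kPa, so the stress path crosses the preconsolidation pressure — recompression up to σ'_p, then virgin compression beyond:
S_c = H/(1+e₀)·[C_r·log₁₀(σ'_p/σ'_0) + C_c·log₁₀(σ'_f/σ'_p)]
    = 3.3/1.78 × [0.068×log₁₀(92.3/49.5) + 0.15×log₁₀(103.1/92.3)]
    = 1.8539 × [0.018401 + 0.0072085] = 0.04748 m

S_c ≈ 47.5 mm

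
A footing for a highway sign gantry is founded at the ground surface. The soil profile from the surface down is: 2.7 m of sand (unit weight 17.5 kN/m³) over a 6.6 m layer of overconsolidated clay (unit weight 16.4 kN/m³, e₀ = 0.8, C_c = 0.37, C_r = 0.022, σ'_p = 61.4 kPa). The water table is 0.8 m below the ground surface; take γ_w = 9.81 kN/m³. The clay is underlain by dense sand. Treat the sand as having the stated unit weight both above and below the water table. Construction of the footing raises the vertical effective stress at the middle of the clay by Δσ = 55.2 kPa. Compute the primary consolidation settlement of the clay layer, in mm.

Mid-depth of clay below the ground surface: z = 2.7 + 6.6/2 = 6 m.
Total vertical stress at mid-clay: σ_v = 17.5×2.7 + 16.4×3.3 = 101.37 kPa.
Pore pressure: u = 9.81×(6 − 0.8) = 51.012 kPa.
Initial effective stress: σ'_0 = σ_v − u = 101.37 − 51.012 = 50.358 kPa.
Final effective stress: σ'_f = 50.358 + 55.2 = 105.56 kPa.
σ'_f = 105.56 > σ'_p = 61.4 kPa, so the stress path crosses the preconsolidation pressure — recompression up to σ'_p, then virgin compression beyond:
S_c = H/(1+e₀)·[C_r·log₁₀(σ'_p/σ'_0) + C_c·log₁₀(σ'_f/σ'_p)]
    = 6.6/1.8 × [0.022×log₁₀(61.4/50.358) + 0.37×log₁₀(105.56/61.4)]
    = 3.6667 × [0.0018942 + 0.087072] = 0.3262 m

S_c ≈ 326 mm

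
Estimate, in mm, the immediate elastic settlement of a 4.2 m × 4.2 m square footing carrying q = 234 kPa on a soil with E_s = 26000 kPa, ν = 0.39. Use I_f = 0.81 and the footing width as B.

Immediate (elastic) settlement: S_e = q·B·(1−ν²)/E_s · I_f.
S_e = 234 × 4.2 × (1 − 0.39²) / 26000 × 0.81
    = 234 × 4.2 × 0.8479 / 26000 × 0.81
    = 0.02596 m = 25.96 mm

S_e ≈ 26 mm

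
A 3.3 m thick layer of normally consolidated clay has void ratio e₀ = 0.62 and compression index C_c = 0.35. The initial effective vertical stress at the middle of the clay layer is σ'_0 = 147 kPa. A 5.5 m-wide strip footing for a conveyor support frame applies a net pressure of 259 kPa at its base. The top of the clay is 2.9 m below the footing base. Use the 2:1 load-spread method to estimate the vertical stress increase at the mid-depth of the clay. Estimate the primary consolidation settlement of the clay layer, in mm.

Mid-depth of clay below the footing base: z = 2.9 + 3.3/2 = 4.55 m.
Stress increase at mid-clay by the 2:1 spreading method:
Δσ = qB/(B+z) = 259×5.5/(5.5+4.55) = 141.74 kPa
Final effective stress: σ'_f = σ'_0 + Δσ = 147 + 141.74 = 288.74 kPa.
Normally consolidated clay, so the full stress increment lies on the virgin compression line:
S_c = C_c·H/(1+e₀)·log₁₀(σ'_f/σ'_0) = 0.35×3.3/(1+0.62)×log₁₀(288.74/147)
    = 0.71296 × 0.29319 = 0.209 m

S_c ≈ 209 mm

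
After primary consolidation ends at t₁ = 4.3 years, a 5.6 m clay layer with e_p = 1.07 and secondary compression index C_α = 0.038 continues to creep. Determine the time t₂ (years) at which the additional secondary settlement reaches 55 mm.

t₂ ≈ 14.7 years

S_s = C_α·H/(1+e_p)·log₁₀(t₂/t₁) ⇒ log₁₀(t₂/t₁) = S_s·(1+e_p)/(C_α·H).
log₁₀(t₂/t₁) = 0.055 × (1+1.07) / (0.038×5.6) = 0.535
t₂ = t₁ × 10^0.535 = 4.3 × 3.428 = 14.74 years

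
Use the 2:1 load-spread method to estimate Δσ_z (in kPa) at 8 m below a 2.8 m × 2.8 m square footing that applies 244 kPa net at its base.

Δσ_z ≈ 16.4 kPa

By the 2:1 method the load spreads at 1 horizontal : 2 vertical, so at depth z the loaded area has grown by z in each plan dimension:
Δσ = qBL/((B+z)(L+z)) = 244×2.8×2.8/((2.8+8)(2.8+8)) = 16.401 kPa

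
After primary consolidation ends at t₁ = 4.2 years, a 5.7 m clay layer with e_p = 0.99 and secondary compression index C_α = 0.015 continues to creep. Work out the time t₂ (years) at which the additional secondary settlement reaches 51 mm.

t₂ ≈ 64.6 years

S_s = C_α·H/(1+e_p)·log₁₀(t₂/t₁) ⇒ log₁₀(t₂/t₁) = S_s·(1+e_p)/(C_α·H).
log₁₀(t₂/t₁) = 0.051 × (1+0.99) / (0.015×5.7) = 1.187
t₂ = t₁ × 10^1.187 = 4.2 × 15.38 = 64.61 years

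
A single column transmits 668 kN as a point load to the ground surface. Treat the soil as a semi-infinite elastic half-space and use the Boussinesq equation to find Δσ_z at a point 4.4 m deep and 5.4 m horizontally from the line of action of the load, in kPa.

Boussinesq vertical stress below a point load on an elastic half-space:
Δσ_z = 3P/(2πz²) · [1 + (r/z)²]^(−5/2)
r/z = 5.4/4.4 = 1.2273; [1+(r/z)²]^(−5/2) = 0.10057.
Δσ_z = 3×668/(2π×4.4²) × 0.10057 = 16.475 × 0.10057 = 1.657 kPa

Δσ_z ≈ 1.66 kPa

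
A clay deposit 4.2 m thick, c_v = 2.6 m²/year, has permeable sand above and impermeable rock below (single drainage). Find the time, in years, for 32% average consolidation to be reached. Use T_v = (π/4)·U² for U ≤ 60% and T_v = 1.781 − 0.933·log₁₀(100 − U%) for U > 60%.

t ≈ 0.546 years

Drainage path length: H_d = H = 4.2 m (single drainage).
U ≤ 60%: T_v = (π/4)·U² = (π/4)×0.32² = 0.080425.
t = T_v·H_d²/c_v = 0.080425×4.2²/2.6 = 0.5457 years.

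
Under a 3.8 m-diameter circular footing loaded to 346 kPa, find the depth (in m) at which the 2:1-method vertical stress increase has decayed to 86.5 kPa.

z ≈ 3.8 m

2:1 spreading — at depth z the loaded area has grown by z in each plan dimension:
qD²/(D+z)² = Δσ_z ⇒ z = D(√(q/Δσ_z) − 1) = 3.8×(√(346/86.5) − 1) = 3.8 m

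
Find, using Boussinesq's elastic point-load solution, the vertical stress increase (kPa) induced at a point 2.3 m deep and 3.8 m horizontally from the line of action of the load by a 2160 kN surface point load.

Boussinesq vertical stress below a point load on an elastic half-space:
Δσ_z = 3P/(2πz²) · [1 + (r/z)²]^(−5/2)
r/z = 3.8/2.3 = 1.6522; [1+(r/z)²]^(−5/2) = 0.037224.
Δσ_z = 3×2160/(2π×2.3²) × 0.037224 = 194.96 × 0.037224 = 7.257 kPa

Δσ_z ≈ 7.26 kPa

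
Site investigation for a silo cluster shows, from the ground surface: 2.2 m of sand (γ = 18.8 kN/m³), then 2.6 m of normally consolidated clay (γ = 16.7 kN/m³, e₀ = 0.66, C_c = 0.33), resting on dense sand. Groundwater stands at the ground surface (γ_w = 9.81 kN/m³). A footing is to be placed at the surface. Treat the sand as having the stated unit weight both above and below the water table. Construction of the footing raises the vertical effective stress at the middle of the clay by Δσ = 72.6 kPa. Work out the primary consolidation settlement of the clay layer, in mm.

Mid-depth of clay below the ground surface: z = 2.2 + 2.6/2 = 3.5 m.
Total vertical stress at mid-clay: σ_v = 18.8×2.2 + 16.7×1.3 = 63.07 kPa.
Pore pressure: u = 9.81×(3.5 − 0) = 34.335 kPa.
Initial effective stress: σ'_0 = σ_v − u = 63.07 − 34.335 = 28.735 kPa.
Final effective stress: σ'_f = σ'_0 + Δσ = 28.735 + 72.6 = 101.33 kPa.
Normally consolidated clay, so the full stress increment lies on the virgin compression line:
S_c = C_c·H/(1+e₀)·log₁₀(σ'_f/σ'_0) = 0.33×2.6/(1+0.66)×log₁₀(101.33/28.735)
    = 0.51687 × 0.54733 = 0.2829 m

S_c ≈ 283 mm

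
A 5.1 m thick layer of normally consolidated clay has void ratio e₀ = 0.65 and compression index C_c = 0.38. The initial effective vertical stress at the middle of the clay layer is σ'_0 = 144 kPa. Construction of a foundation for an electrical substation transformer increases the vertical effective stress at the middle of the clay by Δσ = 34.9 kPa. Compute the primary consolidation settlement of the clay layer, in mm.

S_c ≈ 111 mm

Final effective stress: σ'_f = σ'_0 + Δσ = 144 + 34.9 = 178.9 kPa.
Normally consolidated clay, so the full stress increment lies on the virgin compression line:
S_c = C_c·H/(1+e₀)·log₁₀(σ'_f/σ'_0) = 0.38×5.1/(1+0.65)×log₁₀(178.9/144)
    = 1.1745 × 0.094248 = 0.1107 m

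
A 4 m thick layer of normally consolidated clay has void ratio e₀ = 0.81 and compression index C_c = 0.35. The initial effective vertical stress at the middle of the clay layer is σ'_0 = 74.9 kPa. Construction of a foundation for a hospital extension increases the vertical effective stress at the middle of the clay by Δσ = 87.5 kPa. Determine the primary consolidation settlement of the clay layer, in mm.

Final effective stress: σ'_f = σ'_0 + Δσ = 74.9 + 87.5 = 162.4 kPa.
Normally consolidated clay, so the full stress increment lies on the virgin compression line:
S_c = C_c·H/(1+e₀)·log₁₀(σ'_f/σ'_0) = 0.35×4/(1+0.81)×log₁₀(162.4/74.9)
    = 0.77348 × 0.3361 = 0.26 m

S_c ≈ 260 mm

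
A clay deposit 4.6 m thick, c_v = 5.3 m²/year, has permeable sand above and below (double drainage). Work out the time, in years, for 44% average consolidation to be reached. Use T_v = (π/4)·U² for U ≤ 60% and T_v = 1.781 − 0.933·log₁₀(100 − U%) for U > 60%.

Drainage path length: H_d = H/2 = 2.3 m (double drainage).
U ≤ 60%: T_v = (π/4)·U² = (π/4)×0.44² = 0.15205.
t = T_v·H_d²/c_v = 0.15205×2.3²/5.3 = 0.1518 years.

t ≈ 0.152 years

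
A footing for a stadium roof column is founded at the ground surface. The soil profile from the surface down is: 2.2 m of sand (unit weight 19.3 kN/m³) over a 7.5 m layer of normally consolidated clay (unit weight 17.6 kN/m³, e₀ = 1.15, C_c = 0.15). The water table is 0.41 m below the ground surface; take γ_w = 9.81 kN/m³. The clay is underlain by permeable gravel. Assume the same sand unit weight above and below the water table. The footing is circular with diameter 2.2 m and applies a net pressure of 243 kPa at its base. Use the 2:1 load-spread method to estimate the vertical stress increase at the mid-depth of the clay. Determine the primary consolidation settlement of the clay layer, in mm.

Mid-depth of clay below the ground surface: z = 2.2 + 7.5/2 = 5.95 m.
Total vertical stress at mid-clay: σ_v = 19.3×2.2 + 17.6×3.75 = 108.46 kPa.
Pore pressure: u = 9.81×(5.95 − 0.41) = 54.347 kPa.
Initial effective stress: σ'_0 = σ_v − u = 108.46 − 54.347 = 54.113 kPa.
Stress increase at mid-clay by the 2:1 spreading method:
Δσ ≈ qD²/(D+z)² = 243×2.2²/(2.2+5.95)² = 17.707 kPa
Final effective stress: σ'_f = σ'_0 + Δσ = 54.113 + 17.707 = 71.82 kPa.
Normally consolidated clay, so the full stress increment lies on the virgin compression line:
S_c = C_c·H/(1+e₀)·log₁₀(σ'_f/σ'_0) = 0.15×7.5/(1+1.15)×log₁₀(71.82/54.113)
    = 0.52326 × 0.12294 = 0.06433 m

S_c ≈ 64.3 mm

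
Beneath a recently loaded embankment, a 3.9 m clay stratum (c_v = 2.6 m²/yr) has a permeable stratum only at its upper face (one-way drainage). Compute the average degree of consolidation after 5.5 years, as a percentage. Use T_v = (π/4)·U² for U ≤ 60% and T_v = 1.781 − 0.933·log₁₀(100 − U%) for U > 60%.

Drainage path length: H_d = H = 3.9 m (single drainage).
T_v = c_v·t/H_d² = 2.6×5.5/3.9² = 0.94017.
T_v = 0.94017 corresponds to the U > 60% branch:
U = 1 − 10^((1.781 − T_v)/0.933)/100 = 0.9203

U ≈ 92 %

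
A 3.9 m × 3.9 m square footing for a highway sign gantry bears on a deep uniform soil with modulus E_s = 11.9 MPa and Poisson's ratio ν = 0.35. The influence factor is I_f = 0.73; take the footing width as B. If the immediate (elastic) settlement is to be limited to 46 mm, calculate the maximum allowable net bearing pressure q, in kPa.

E_s = 11.9 MPa = 11900 kPa.
S_e = q·B·(1−ν²)/E_s · I_f  ⇒  q = S_e·E_s / (B·(1−ν²)·I_f).
q = 0.046 × 11900 / (3.9 × 0.8775 × 0.73) = 219.1 kPa

q ≈ 219 kPa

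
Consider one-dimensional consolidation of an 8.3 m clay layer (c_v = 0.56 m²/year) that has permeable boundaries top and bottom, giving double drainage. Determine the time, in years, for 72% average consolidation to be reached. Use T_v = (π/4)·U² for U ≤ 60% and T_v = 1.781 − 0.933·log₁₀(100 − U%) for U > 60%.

t ≈ 13.2 years

Drainage path length: H_d = H/2 = 4.15 m (double drainage).
U > 60%: T_v = 1.781 − 0.933·log₁₀(100 − 72) = 0.4308.
t = T_v·H_d²/c_v = 0.4308×4.15²/0.56 = 13.25 years.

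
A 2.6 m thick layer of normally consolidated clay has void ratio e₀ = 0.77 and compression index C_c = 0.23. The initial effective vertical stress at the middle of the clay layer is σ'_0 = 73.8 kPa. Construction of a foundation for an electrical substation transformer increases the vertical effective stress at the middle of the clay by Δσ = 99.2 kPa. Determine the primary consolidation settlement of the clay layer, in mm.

S_c ≈ 125 mm

Final effective stress: σ'_f = σ'_0 + Δσ = 73.8 + 99.2 = 173 kPa.
Normally consolidated clay, so the full stress increment lies on the virgin compression line:
S_c = C_c·H/(1+e₀)·log₁₀(σ'_f/σ'_0) = 0.23×2.6/(1+0.77)×log₁₀(173/73.8)
    = 0.33785 × 0.36999 = 0.125 m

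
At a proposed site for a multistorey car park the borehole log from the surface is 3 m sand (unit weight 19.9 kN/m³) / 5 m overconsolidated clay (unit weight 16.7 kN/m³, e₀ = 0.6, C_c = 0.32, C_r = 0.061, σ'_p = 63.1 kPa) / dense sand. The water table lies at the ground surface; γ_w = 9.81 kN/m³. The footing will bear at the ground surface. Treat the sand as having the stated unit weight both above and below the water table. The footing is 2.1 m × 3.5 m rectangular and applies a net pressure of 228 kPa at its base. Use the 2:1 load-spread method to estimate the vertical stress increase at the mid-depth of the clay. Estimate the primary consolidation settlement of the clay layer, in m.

S_c ≈ 0.0808 m

Mid-depth of clay below the ground surface: z = 3 + 5/2 = 5.5 m.
Total vertical stress at mid-clay: σ_v = 19.9×3 + 16.7×2.5 = 101.45 kPa.
Pore pressure: u = 9.81×(5.5 − 0) = 53.955 kPa.
Initial effective stress: σ'_0 = σ_v − u = 101.45 − 53.955 = 47.495 kPa.
Stress increase at mid-clay by the 2:1 spreading method:
Δσ = qBL/((B+z)(L+z)) = 228×2.1×3.5/((2.1+5.5)(3.5+5.5)) = 24.5 kPa
Final effective stress: σ'_f = 47.495 + 24.5 = 71.995 kPa.
σ'_f = 71.995 > σ'_p = 63.1 kPa, so the stress path crosses the preconsolidation pressure — recompression up to σ'_p, then virgin compression beyond:
S_c = H/(1+e₀)·[C_r·log₁₀(σ'_p/σ'_0) + C_c·log₁₀(σ'_f/σ'_p)]
    = 5/1.6 × [0.061×log₁₀(63.1/47.495) + 0.32×log₁₀(71.995/63.1)]
    = 3.125 × [0.0075263 + 0.018327] = 0.08079 m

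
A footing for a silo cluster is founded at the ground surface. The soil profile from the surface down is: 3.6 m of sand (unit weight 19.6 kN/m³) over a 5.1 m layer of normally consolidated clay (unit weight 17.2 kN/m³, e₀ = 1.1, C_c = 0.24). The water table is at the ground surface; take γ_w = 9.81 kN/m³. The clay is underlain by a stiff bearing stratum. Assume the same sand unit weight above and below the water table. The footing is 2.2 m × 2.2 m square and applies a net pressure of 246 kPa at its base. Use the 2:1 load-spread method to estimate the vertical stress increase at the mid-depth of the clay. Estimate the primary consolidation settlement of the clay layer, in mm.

Mid-depth of clay below the ground surface: z = 3.6 + 5.1/2 = 6.15 m.
Total vertical stress at mid-clay: σ_v = 19.6×3.6 + 17.2×2.55 = 114.42 kPa.
Pore pressure: u = 9.81×(6.15 − 0) = 60.332 kPa.
Initial effective stress: σ'_0 = σ_v − u = 114.42 − 60.332 = 54.088 kPa.
Stress increase at mid-clay by the 2:1 spreading method:
Δσ = qBL/((B+z)(L+z)) = 246×2.2×2.2/((2.2+6.15)(2.2+6.15)) = 17.077 kPa
Final effective stress: σ'_f = σ'_0 + Δσ = 54.088 + 17.077 = 71.165 kPa.
Normally consolidated clay, so the full stress increment lies on the virgin compression line:
S_c = C_c·H/(1+e₀)·log₁₀(σ'_f/σ'_0) = 0.24×5.1/(1+1.1)×log₁₀(71.165/54.088)
    = 0.58286 × 0.11917 = 0.06946 m

S_c ≈ 69.5 mm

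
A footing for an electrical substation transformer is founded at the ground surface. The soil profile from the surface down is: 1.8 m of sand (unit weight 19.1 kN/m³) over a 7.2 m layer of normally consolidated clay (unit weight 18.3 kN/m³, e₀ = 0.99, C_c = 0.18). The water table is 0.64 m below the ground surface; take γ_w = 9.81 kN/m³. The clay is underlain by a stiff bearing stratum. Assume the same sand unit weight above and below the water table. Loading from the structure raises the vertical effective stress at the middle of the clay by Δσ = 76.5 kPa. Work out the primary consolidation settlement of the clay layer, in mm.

S_c ≈ 251 mm

Mid-depth of clay below the ground surface: z = 1.8 + 7.2/2 = 5.4 m.
Total vertical stress at mid-clay: σ_v = 19.1×1.8 + 18.3×3.6 = 100.26 kPa.
Pore pressure: u = 9.81×(5.4 − 0.64) = 46.696 kPa.
Initial effective stress: σ'_0 = σ_v − u = 100.26 − 46.696 = 53.564 kPa.
Final effective stress: σ'_f = σ'_0 + Δσ = 53.564 + 76.5 = 130.06 kPa.
Normally consolidated clay, so the full stress increment lies on the virgin compression line:
S_c = C_c·H/(1+e₀)·log₁₀(σ'_f/σ'_0) = 0.18×7.2/(1+0.99)×log₁₀(130.06/53.564)
    = 0.65126 × 0.38527 = 0.2509 m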